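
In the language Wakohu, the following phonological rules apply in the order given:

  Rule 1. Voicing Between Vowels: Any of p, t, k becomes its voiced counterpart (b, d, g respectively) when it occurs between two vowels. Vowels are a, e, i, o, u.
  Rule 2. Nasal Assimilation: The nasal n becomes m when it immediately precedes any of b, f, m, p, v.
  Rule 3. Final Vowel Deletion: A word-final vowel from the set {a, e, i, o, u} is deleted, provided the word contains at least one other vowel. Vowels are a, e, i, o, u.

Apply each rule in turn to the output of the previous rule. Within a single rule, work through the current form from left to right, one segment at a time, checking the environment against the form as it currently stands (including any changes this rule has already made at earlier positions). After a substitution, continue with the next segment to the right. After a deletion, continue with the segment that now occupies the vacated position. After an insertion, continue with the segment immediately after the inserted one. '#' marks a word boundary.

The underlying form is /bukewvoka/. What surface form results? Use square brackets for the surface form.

[bugewvog]

Rule 1 Voicing Between Vowels: [bukewvoka] → [bugewvoga]
Rule 2 Nasal Assimilation: no change — [bugewvoga]
Rule 3 Final Vowel Deletion: [bugewvoga] → [bugewvog]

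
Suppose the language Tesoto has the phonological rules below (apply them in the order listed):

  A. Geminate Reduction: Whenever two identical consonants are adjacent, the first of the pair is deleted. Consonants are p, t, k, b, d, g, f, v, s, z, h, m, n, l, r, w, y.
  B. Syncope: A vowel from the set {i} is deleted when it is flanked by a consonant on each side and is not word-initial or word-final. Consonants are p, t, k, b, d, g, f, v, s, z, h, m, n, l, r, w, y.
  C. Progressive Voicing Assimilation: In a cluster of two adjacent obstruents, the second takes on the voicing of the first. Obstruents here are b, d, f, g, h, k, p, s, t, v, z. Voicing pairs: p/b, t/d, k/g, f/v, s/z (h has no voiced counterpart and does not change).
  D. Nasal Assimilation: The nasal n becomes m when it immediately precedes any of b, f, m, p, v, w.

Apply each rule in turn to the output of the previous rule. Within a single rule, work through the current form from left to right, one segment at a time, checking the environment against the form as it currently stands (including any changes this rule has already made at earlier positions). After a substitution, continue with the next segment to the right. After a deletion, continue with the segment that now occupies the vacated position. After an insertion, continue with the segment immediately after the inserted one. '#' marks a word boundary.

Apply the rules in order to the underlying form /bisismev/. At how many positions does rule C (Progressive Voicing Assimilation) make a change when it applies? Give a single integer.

2

A Geminate Reduction: no change — [bisismev]
B Syncope: [bisismev] → [bssmev]
C Progressive Voicing Assimilation: [bssmev] → [bzzmev]
D Nasal Assimilation: no change — [bzzmev]
Rule C changed 2 position(s).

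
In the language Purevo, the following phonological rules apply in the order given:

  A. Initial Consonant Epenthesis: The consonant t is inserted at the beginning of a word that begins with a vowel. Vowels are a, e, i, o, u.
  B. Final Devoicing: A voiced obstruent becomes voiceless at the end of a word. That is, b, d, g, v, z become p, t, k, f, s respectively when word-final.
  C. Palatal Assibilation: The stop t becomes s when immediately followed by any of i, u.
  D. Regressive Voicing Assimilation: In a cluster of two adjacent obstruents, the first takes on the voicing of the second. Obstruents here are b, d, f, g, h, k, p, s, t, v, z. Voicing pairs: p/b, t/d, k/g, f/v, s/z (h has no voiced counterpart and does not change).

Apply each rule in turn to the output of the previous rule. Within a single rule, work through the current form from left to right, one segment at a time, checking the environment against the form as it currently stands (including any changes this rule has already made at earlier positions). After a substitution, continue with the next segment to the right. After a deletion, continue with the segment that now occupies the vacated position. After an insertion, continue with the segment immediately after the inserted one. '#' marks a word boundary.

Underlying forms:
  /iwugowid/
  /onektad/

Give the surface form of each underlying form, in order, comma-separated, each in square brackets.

[siwugowit], [tonektat]

/iwugowid/:
  A Initial Consonant Epenthesis: [iwugowid] → [tiwugowid]
  B Final Devoicing: [tiwugowid] → [tiwugowit]
  C Palatal Assibilation: [tiwugowit] → [siwugowit]
  D Regressive Voicing Assimilation: no change — [siwugowit]
/onektad/:
  A Initial Consonant Epenthesis: [onektad] → [tonektad]
  B Final Devoicing: [tonektad] → [tonektat]
  C Palatal Assibilation: no change — [tonektat]
  D Regressive Voicing Assimilation: no change — [tonektat]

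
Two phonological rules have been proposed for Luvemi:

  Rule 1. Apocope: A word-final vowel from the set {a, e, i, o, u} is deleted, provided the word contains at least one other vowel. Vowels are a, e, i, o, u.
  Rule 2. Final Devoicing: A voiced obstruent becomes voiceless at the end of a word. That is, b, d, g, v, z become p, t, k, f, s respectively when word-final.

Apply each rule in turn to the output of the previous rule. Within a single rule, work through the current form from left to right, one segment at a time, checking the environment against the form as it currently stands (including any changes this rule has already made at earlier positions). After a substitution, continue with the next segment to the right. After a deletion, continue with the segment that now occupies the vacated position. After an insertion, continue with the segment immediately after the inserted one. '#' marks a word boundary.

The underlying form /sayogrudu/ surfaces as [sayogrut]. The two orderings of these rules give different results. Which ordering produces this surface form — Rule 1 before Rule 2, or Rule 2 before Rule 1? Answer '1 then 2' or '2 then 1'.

Order 1 then 2:
  1 Apocope: [sayogrudu] → [sayogrud]
  2 Final Devoicing: [sayogrud] → [sayogrut]
  result: [sayogrut]
Order 2 then 1:
  2 Final Devoicing: no change — [sayogrudu]
  1 Apocope: [sayogrudu] → [sayogrud]
  result: [sayogrud]

1 then 2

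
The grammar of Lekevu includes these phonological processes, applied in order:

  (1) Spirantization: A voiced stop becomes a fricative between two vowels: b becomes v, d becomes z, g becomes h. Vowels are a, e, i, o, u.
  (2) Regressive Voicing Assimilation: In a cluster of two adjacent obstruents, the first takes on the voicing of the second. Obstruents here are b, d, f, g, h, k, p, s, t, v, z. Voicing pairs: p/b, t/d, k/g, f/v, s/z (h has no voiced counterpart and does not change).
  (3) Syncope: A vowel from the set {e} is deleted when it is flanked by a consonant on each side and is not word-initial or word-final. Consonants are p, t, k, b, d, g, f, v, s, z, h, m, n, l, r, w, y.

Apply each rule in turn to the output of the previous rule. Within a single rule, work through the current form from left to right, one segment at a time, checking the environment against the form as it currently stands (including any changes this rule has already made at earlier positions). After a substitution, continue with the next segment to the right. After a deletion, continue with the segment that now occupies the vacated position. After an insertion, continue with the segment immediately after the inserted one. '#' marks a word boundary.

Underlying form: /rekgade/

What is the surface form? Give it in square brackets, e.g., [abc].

(1) Spirantization: [rekgade] → [rekgaze]
(2) Regressive Voicing Assimilation: [rekgaze] → [reggaze]
(3) Syncope: [reggaze] → [rggaze]

[rggaze]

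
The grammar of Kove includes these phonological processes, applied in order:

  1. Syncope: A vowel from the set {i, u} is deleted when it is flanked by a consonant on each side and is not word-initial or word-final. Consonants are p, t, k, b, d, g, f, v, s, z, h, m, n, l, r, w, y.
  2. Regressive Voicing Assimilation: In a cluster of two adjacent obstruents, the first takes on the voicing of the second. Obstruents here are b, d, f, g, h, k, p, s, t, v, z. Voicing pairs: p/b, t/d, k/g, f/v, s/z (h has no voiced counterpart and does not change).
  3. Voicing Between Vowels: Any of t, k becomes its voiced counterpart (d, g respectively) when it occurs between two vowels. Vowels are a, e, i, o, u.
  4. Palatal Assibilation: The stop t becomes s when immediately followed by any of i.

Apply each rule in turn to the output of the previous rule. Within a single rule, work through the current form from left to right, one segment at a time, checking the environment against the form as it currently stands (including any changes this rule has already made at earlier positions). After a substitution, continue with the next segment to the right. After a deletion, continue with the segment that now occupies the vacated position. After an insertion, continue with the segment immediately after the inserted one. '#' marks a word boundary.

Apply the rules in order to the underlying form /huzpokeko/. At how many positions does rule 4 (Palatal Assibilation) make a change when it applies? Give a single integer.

0

1 Syncope: [huzpokeko] → [hzpokeko]
2 Regressive Voicing Assimilation: [hzpokeko] → [hspokeko]
3 Voicing Between Vowels: [hspokeko] → [hspogego]
4 Palatal Assibilation: no change — [hspogego]
Rule 4 changed 0 position(s).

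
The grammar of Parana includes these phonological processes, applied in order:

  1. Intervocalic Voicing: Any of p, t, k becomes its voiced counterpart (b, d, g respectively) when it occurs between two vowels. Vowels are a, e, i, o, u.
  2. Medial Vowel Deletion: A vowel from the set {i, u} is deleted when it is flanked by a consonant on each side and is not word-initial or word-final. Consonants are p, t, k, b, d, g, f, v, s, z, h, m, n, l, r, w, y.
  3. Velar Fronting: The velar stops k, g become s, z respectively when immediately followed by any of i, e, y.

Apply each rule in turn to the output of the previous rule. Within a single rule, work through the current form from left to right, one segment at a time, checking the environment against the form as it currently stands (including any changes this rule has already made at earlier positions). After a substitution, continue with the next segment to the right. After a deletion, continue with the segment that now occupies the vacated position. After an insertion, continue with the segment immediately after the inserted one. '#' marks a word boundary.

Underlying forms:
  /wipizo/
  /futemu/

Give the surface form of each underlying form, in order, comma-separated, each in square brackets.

[wbzo], [fdemu]

/wipizo/:
  1 Intervocalic Voicing: [wipizo] → [wibizo]
  2 Medial Vowel Deletion: [wibizo] → [wbzo]
  3 Velar Fronting: no change — [wbzo]
/futemu/:
  1 Intervocalic Voicing: [futemu] → [fudemu]
  2 Medial Vowel Deletion: [fudemu] → [fdemu]
  3 Velar Fronting: no change — [fdemu]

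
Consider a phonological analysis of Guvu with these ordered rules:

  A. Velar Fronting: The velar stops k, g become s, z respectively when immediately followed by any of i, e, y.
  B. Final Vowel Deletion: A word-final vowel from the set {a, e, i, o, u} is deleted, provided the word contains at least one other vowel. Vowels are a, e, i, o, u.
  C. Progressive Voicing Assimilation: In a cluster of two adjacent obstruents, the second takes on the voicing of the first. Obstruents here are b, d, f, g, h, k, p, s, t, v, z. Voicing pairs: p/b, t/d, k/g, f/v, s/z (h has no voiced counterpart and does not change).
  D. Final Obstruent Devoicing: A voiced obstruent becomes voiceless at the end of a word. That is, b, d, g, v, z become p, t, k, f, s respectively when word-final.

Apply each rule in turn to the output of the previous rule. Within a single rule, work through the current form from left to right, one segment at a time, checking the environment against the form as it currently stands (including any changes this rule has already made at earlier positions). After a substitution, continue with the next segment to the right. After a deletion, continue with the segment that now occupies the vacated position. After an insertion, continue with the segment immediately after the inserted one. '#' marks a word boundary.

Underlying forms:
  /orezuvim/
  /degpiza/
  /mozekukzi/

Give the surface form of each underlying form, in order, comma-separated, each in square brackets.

[orezuvim], [degbis], [mozekuks]

/orezuvim/:
  A Velar Fronting: no change — [orezuvim]
  B Final Vowel Deletion: no change — [orezuvim]
  C Progressive Voicing Assimilation: no change — [orezuvim]
  D Final Obstruent Devoicing: no change — [orezuvim]
/degpiza/:
  A Velar Fronting: no change — [degpiza]
  B Final Vowel Deletion: [degpiza] → [degpiz]
  C Progressive Voicing Assimilation: [degpiz] → [degbiz]
  D Final Obstruent Devoicing: [degbiz] → [degbis]
/mozekukzi/:
  A Velar Fronting: no change — [mozekukzi]
  B Final Vowel Deletion: [mozekukzi] → [mozekukz]
  C Progressive Voicing Assimilation: [mozekukz] → [mozekuks]
  D Final Obstruent Devoicing: no change — [mozekuks]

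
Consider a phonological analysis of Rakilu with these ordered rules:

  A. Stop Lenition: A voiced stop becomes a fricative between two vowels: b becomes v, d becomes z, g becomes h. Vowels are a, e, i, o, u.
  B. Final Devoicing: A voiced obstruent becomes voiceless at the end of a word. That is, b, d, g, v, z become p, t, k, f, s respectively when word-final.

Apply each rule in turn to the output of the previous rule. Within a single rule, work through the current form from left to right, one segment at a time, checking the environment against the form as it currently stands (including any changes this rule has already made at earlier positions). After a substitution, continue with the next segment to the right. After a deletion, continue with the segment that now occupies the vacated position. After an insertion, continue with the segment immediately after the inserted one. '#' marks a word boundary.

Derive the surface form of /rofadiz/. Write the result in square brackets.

[rofazis]

A Stop Lenition: [rofadiz] → [rofaziz]
B Final Devoicing: [rofaziz] → [rofazis]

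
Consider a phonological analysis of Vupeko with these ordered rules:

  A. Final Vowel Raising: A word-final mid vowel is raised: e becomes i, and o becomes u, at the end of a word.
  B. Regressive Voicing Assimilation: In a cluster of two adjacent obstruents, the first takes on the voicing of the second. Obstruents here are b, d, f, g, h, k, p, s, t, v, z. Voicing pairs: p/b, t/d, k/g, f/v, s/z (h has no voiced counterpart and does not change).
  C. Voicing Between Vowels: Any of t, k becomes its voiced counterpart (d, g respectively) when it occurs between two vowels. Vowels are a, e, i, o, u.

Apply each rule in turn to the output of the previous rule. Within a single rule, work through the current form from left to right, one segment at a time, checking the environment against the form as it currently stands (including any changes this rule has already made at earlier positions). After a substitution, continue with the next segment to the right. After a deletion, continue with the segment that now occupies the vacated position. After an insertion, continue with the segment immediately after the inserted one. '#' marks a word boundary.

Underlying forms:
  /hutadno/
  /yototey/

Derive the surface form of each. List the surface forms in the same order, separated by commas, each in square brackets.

/hutadno/:
  A Final Vowel Raising: [hutadno] → [hutadnu]
  B Regressive Voicing Assimilation: no change — [hutadnu]
  C Voicing Between Vowels: [hutadnu] → [hudadnu]
/yototey/:
  A Final Vowel Raising: no change — [yototey]
  B Regressive Voicing Assimilation: no change — [yototey]
  C Voicing Between Vowels: [yototey] → [yododey]

[hudadnu], [yododey]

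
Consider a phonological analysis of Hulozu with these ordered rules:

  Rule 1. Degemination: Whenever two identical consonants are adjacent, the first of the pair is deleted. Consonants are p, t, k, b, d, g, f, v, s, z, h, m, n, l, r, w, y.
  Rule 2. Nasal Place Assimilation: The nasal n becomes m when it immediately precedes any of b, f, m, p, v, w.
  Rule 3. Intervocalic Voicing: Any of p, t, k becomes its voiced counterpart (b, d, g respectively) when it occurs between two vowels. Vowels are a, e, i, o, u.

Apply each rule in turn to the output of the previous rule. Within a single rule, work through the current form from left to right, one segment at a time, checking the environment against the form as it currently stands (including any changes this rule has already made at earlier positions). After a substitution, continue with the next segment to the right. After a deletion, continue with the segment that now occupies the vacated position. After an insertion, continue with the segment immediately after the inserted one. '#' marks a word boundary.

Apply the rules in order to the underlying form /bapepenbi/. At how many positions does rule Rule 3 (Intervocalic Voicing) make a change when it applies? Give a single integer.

Rule 1 Degemination: no change — [bapepenbi]
Rule 2 Nasal Place Assimilation: [bapepenbi] → [bapepembi]
Rule 3 Intervocalic Voicing: [bapepembi] → [babebembi]
Rule Rule 3 changed 2 position(s).

2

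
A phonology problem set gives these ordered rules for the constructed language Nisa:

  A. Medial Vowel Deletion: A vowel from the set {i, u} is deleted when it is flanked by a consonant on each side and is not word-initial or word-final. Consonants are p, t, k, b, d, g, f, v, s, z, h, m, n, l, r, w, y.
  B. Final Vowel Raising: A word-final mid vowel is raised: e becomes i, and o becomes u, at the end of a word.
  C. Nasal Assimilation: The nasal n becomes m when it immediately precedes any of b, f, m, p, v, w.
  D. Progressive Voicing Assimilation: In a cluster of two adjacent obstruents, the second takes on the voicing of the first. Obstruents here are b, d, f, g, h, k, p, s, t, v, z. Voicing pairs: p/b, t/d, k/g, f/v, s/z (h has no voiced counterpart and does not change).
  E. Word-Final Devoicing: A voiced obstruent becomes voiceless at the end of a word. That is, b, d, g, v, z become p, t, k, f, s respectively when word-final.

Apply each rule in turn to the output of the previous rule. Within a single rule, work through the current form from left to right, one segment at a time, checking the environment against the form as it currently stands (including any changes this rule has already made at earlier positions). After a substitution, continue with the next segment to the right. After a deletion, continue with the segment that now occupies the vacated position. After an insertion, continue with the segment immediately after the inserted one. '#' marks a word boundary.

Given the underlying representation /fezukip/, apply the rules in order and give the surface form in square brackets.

[fezgp]

A Medial Vowel Deletion: [fezukip] → [fezkp]
B Final Vowel Raising: no change — [fezkp]
C Nasal Assimilation: no change — [fezkp]
D Progressive Voicing Assimilation: [fezkp] → [fezgb]
E Word-Final Devoicing: [fezgb] → [fezgp]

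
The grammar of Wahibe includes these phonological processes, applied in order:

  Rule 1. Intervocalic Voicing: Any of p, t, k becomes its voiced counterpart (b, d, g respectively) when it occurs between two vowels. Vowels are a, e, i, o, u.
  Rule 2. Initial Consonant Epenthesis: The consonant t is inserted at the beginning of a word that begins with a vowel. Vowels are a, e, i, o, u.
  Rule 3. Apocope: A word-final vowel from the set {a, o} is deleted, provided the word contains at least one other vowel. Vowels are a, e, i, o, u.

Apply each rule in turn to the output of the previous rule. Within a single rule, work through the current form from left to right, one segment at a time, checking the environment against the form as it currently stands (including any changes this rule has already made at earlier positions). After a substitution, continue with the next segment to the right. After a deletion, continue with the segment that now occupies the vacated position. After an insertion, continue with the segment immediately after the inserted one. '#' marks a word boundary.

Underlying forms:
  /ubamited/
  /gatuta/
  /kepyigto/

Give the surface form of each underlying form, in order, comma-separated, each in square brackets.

[tubamided], [gadud], [kepyigt]

/ubamited/:
  Rule 1 Intervocalic Voicing: [ubamited] → [ubamided]
  Rule 2 Initial Consonant Epenthesis: [ubamided] → [tubamided]
  Rule 3 Apocope: no change — [tubamided]
/gatuta/:
  Rule 1 Intervocalic Voicing: [gatuta] → [gaduda]
  Rule 2 Initial Consonant Epenthesis: no change — [gaduda]
  Rule 3 Apocope: [gaduda] → [gadud]
/kepyigto/:
  Rule 1 Intervocalic Voicing: no change — [kepyigto]
  Rule 2 Initial Consonant Epenthesis: no change — [kepyigto]
  Rule 3 Apocope: [kepyigto] → [kepyigt]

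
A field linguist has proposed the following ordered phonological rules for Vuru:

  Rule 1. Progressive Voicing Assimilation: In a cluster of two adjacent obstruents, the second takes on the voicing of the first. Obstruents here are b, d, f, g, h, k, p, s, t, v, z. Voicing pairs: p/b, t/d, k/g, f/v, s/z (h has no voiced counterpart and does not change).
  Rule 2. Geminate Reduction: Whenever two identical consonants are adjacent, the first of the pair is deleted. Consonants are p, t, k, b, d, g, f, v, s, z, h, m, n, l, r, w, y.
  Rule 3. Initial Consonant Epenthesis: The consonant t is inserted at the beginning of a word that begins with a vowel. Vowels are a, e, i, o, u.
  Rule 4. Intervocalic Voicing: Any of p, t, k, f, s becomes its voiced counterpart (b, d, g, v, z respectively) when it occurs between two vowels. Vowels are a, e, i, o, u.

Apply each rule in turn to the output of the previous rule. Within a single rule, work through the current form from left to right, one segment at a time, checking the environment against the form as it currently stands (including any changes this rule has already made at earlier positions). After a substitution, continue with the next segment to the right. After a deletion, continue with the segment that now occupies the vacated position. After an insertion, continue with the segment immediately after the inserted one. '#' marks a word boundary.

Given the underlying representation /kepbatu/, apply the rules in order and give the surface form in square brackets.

[kebadu]

Rule 1 Progressive Voicing Assimilation: [kepbatu] → [keppatu]
Rule 2 Geminate Reduction: [keppatu] → [kepatu]
Rule 3 Initial Consonant Epenthesis: no change — [kepatu]
Rule 4 Intervocalic Voicing: [kepatu] → [kebadu]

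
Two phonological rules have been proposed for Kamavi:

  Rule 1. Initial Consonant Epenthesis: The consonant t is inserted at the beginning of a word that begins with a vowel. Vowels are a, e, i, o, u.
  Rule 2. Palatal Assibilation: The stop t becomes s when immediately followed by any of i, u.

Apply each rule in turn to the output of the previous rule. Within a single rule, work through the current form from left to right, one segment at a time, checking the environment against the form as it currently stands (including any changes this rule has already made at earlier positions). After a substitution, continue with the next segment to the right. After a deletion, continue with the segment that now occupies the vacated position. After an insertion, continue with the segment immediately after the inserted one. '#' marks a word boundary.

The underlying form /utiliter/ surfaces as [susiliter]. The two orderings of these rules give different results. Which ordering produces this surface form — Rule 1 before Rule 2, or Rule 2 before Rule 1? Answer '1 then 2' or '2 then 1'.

1 then 2

Order 1 then 2:
  1 Initial Consonant Epenthesis: [utiliter] → [tutiliter]
  2 Palatal Assibilation: [tutiliter] → [susiliter]
  result: [susiliter]
Order 2 then 1:
  2 Palatal Assibilation: [utiliter] → [usiliter]
  1 Initial Consonant Epenthesis: [usiliter] → [tusiliter]
  result: [tusiliter]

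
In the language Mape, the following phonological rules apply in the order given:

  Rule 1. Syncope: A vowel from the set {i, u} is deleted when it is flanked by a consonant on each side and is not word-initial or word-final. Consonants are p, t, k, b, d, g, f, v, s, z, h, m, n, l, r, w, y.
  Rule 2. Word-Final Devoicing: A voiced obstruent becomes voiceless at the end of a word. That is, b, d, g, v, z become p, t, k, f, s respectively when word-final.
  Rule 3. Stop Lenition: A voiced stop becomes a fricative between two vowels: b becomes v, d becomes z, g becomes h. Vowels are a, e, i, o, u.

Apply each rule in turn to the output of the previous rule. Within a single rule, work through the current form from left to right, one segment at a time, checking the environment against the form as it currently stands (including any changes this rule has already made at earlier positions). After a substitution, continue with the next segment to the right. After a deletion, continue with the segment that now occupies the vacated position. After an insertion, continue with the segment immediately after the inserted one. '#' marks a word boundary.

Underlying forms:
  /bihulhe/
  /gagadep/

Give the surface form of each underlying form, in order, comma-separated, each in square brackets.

[bhlhe], [gahazep]

/bihulhe/:
  Rule 1 Syncope: [bihulhe] → [bhlhe]
  Rule 2 Word-Final Devoicing: no change — [bhlhe]
  Rule 3 Stop Lenition: no change — [bhlhe]
/gagadep/:
  Rule 1 Syncope: no change — [gagadep]
  Rule 2 Word-Final Devoicing: no change — [gagadep]
  Rule 3 Stop Lenition: [gagadep] → [gahazep]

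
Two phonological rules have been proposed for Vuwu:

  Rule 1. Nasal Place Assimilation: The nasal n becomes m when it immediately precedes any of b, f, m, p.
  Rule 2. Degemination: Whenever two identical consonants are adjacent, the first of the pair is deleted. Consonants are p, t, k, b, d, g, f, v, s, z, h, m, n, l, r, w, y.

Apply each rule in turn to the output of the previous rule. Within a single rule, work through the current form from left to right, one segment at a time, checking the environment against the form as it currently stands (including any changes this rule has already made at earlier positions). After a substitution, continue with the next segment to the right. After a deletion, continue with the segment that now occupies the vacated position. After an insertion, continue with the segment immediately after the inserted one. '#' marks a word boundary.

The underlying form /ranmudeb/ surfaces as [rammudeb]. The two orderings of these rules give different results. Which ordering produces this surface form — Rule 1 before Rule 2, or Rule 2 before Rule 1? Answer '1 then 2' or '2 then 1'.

2 then 1

Order 1 then 2:
  1 Nasal Place Assimilation: [ranmudeb] → [rammudeb]
  2 Degemination: [rammudeb] → [ramudeb]
  result: [ramudeb]
Order 2 then 1:
  2 Degemination: no change — [ranmudeb]
  1 Nasal Place Assimilation: [ranmudeb] → [rammudeb]
  result: [rammudeb]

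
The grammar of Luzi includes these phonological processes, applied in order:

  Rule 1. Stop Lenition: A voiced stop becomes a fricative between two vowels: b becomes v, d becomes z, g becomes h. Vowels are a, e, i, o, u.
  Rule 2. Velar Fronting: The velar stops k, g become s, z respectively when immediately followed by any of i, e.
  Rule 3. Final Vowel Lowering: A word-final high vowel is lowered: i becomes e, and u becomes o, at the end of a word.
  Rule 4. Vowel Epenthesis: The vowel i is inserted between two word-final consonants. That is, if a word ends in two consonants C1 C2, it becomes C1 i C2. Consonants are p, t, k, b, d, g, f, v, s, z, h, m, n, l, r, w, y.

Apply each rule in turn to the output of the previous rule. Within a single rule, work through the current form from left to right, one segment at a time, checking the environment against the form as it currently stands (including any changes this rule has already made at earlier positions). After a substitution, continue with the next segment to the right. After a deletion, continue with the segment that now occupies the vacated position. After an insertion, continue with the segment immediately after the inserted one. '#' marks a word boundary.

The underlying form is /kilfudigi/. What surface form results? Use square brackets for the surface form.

[silfuzihe]

Rule 1 Stop Lenition: [kilfudigi] → [kilfuzihi]
Rule 2 Velar Fronting: [kilfuzihi] → [silfuzihi]
Rule 3 Final Vowel Lowering: [silfuzihi] → [silfuzihe]
Rule 4 Vowel Epenthesis: no change — [silfuzihe]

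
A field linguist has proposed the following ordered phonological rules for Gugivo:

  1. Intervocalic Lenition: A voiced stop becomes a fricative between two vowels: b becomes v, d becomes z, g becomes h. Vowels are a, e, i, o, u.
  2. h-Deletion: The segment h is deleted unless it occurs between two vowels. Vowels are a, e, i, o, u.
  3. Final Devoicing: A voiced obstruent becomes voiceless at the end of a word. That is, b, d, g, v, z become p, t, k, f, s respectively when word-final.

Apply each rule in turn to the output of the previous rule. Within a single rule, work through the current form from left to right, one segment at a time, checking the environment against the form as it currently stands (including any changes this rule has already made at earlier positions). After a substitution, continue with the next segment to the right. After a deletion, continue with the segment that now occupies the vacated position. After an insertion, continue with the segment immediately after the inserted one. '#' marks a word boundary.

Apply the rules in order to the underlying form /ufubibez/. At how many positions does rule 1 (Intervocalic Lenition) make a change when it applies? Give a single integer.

1 Intervocalic Lenition: [ufubibez] → [ufuvivez]
2 h-Deletion: no change — [ufuvivez]
3 Final Devoicing: [ufuvivez] → [ufuvives]
Rule 1 changed 2 position(s).

2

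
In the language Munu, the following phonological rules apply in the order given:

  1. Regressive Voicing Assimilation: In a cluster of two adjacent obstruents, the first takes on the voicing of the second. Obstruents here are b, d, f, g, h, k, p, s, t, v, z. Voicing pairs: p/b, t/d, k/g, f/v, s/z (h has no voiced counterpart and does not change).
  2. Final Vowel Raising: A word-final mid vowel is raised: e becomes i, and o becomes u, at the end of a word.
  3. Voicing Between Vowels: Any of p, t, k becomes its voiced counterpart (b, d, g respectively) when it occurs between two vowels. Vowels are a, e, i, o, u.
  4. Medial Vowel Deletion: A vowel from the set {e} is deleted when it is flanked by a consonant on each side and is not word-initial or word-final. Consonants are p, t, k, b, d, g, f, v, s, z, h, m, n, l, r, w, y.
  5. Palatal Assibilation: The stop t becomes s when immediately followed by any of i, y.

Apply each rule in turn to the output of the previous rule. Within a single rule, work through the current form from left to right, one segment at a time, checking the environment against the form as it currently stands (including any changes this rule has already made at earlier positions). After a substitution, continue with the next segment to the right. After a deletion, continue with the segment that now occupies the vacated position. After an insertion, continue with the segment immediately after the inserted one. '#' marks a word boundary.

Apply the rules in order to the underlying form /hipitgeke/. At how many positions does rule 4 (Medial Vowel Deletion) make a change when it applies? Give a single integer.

1 Regressive Voicing Assimilation: [hipitgeke] → [hipidgeke]
2 Final Vowel Raising: [hipidgeke] → [hipidgeki]
3 Voicing Between Vowels: [hipidgeki] → [hibidgegi]
4 Medial Vowel Deletion: [hibidgegi] → [hibidggi]
5 Palatal Assibilation: no change — [hibidggi]
Rule 4 changed 1 position(s).

1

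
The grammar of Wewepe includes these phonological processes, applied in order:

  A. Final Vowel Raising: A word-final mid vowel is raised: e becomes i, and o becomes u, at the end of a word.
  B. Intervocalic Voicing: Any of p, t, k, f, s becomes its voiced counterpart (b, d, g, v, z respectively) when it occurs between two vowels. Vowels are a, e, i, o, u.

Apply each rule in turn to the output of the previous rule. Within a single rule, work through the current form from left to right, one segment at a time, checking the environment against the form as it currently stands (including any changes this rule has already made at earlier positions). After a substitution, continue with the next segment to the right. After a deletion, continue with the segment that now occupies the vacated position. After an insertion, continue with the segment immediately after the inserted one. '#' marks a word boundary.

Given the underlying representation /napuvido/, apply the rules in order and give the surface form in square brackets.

A Final Vowel Raising: [napuvido] → [napuvidu]
B Intervocalic Voicing: [napuvidu] → [nabuvidu]

[nabuvidu]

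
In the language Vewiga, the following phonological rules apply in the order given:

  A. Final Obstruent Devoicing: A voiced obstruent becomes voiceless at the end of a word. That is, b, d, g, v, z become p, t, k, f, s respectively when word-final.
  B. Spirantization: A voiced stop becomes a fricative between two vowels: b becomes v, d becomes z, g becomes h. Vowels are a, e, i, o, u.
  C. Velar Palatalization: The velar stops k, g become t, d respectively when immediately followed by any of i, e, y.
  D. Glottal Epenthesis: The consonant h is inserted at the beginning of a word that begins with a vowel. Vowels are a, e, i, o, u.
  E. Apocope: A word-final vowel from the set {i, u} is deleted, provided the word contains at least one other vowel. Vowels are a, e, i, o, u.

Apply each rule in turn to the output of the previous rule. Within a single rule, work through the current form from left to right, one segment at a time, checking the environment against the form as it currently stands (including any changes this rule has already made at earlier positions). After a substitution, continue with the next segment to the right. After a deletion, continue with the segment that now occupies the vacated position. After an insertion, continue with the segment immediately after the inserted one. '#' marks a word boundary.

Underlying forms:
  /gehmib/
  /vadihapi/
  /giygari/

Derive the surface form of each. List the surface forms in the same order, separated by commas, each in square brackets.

/gehmib/:
  A Final Obstruent Devoicing: [gehmib] → [gehmip]
  B Spirantization: no change — [gehmip]
  C Velar Palatalization: [gehmip] → [dehmip]
  D Glottal Epenthesis: no change — [dehmip]
  E Apocope: no change — [dehmip]
/vadihapi/:
  A Final Obstruent Devoicing: no change — [vadihapi]
  B Spirantization: [vadihapi] → [vazihapi]
  C Velar Palatalization: no change — [vazihapi]
  D Glottal Epenthesis: no change — [vazihapi]
  E Apocope: [vazihapi] → [vazihap]
/giygari/:
  A Final Obstruent Devoicing: no change — [giygari]
  B Spirantization: no change — [giygari]
  C Velar Palatalization: [giygari] → [diygari]
  D Glottal Epenthesis: no change — [diygari]
  E Apocope: [diygari] → [diygar]

[dehmip], [vazihap], [diygar]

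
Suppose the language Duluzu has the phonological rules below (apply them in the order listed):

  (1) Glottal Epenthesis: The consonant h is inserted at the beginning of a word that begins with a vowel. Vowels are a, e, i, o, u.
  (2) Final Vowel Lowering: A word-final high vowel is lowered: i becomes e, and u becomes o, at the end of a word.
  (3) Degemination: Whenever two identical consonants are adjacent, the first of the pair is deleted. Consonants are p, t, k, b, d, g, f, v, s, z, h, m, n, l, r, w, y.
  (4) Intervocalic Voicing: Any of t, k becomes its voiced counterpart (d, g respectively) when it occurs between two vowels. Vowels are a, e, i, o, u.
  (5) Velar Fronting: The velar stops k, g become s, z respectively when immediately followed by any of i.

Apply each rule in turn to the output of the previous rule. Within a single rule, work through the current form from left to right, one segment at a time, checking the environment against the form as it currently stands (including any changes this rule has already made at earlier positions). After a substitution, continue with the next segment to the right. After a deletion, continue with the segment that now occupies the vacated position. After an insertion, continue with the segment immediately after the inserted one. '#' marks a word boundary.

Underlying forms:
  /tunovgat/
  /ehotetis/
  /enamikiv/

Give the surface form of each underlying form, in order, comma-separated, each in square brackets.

/tunovgat/:
  (1) Glottal Epenthesis: no change — [tunovgat]
  (2) Final Vowel Lowering: no change — [tunovgat]
  (3) Degemination: no change — [tunovgat]
  (4) Intervocalic Voicing: no change — [tunovgat]
  (5) Velar Fronting: no change — [tunovgat]
/ehotetis/:
  (1) Glottal Epenthesis: [ehotetis] → [hehotetis]
  (2) Final Vowel Lowering: no change — [hehotetis]
  (3) Degemination: no change — [hehotetis]
  (4) Intervocalic Voicing: [hehotetis] → [hehodedis]
  (5) Velar Fronting: no change — [hehodedis]
/enamikiv/:
  (1) Glottal Epenthesis: [enamikiv] → [henamikiv]
  (2) Final Vowel Lowering: no change — [henamikiv]
  (3) Degemination: no change — [henamikiv]
  (4) Intervocalic Voicing: [henamikiv] → [henamigiv]
  (5) Velar Fronting: [henamigiv] → [henamiziv]

[tunovgat], [hehodedis], [henamiziv]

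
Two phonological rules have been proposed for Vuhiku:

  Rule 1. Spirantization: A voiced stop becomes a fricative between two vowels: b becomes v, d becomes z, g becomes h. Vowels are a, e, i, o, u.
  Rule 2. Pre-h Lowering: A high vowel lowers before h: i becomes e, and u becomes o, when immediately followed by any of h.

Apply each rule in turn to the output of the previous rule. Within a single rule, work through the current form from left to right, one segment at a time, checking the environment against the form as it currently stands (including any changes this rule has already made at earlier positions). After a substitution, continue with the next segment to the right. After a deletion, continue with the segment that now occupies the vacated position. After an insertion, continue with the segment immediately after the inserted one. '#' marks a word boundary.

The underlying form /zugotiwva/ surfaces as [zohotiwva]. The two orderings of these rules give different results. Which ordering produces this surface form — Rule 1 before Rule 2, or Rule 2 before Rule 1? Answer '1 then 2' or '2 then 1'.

Order 1 then 2:
  1 Spirantization: [zugotiwva] → [zuhotiwva]
  2 Pre-h Lowering: [zuhotiwva] → [zohotiwva]
  result: [zohotiwva]
Order 2 then 1:
  2 Pre-h Lowering: no change — [zugotiwva]
  1 Spirantization: [zugotiwva] → [zuhotiwva]
  result: [zuhotiwva]

1 then 2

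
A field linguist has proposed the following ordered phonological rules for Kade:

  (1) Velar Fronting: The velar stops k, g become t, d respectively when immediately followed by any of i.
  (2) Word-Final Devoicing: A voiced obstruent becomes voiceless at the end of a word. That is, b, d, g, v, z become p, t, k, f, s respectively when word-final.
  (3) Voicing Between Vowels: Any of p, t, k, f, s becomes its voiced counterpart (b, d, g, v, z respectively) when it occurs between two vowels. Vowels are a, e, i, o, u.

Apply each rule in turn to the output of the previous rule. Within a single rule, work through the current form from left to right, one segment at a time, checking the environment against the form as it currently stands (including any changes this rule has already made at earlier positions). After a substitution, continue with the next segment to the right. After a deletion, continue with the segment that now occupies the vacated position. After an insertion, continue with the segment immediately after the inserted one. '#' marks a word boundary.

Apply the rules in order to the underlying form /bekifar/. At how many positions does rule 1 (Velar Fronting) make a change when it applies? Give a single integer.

(1) Velar Fronting: [bekifar] → [betifar]
(2) Word-Final Devoicing: no change — [betifar]
(3) Voicing Between Vowels: [betifar] → [bedivar]
Rule 1 changed 1 position(s).

1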